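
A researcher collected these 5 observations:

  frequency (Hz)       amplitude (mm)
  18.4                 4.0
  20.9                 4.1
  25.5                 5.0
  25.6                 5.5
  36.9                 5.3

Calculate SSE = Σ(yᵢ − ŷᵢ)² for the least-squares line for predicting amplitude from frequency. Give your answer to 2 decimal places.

0.84

n = 5, Σx = 127.3, Σy = 23.9, Σxy = 623.16, Σx² = 3442.59, Σy² = 116.15
Sxx = Σx² − (Σx)²/n = 3442.59 − 3241.058 = 201.532
Sxy = Σxy − (Σx)(Σy)/n = 623.16 − 608.494 = 14.666
Syy = Σy² − (Σy)²/n = 116.15 − 114.242 = 1.908
b = Sxy/Sxx = 14.666/201.532 = 0.072773
SSE = Syy − b·Sxy = 1.908 − 0.072773·14.666 = 0.840718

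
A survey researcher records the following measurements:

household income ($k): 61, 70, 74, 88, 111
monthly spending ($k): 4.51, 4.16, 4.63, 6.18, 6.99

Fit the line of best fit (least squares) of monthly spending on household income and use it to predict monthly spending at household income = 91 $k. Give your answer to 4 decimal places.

5.8976

n = 5, Σx = 404, Σy = 26.47, Σxy = 2228.66, Σx² = 34162
Sxx = Σx² − (Σx)²/n = 34162 − 32643.2 = 1518.8
Sxy = Σxy − (Σx)(Σy)/n = 2228.66 − 2138.776 = 89.884
b = Sxy/Sxx = 89.884/1518.8 = 0.059181
a = ȳ − b·x̄ = 5.294 − 0.059181·80.8 = 0.512181
ŷ(91) = a + b·91 = 0.512181 + 0.059181·91 = 5.897646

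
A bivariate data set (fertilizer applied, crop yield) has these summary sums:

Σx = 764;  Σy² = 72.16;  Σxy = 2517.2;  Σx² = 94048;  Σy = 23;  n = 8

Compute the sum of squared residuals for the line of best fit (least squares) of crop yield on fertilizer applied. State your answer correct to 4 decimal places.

1.1574

Sxx = Σx² − (Σx)²/n = 94048 − 72962 = 21086
Sxy = Σxy − (Σx)(Σy)/n = 2517.2 − 2196.5 = 320.7
Syy = Σy² − (Σy)²/n = 72.16 − 66.125 = 6.035
b = Sxy/Sxx = 320.7/21086 = 0.015209
SSE = Syy − b·Sxy = 6.035 − 0.015209·320.7 = 1.157428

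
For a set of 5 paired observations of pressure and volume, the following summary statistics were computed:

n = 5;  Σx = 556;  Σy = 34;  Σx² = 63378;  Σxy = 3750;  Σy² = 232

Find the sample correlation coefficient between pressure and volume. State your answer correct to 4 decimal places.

-0.8744

Sxx = Σx² − (Σx)²/n = 63378 − 61827.2 = 1550.8
Sxy = Σxy − (Σx)(Σy)/n = 3750 − 3780.8 = -30.8
Syy = Σy² − (Σy)²/n = 232 − 231.2 = 0.8
r = Sxy/√(Sxx·Syy) = -30.8/√(1240.64) = -30.8/35.222720 = -0.874436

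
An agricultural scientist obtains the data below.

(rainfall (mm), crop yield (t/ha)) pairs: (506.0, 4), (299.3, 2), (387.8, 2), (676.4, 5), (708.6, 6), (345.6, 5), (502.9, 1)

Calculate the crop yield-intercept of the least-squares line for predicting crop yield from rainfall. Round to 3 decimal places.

0.241

n = 7, Σx = 3426.6, Σy = 25, Σxy = 13262.7, Σx² = 1827984.02
Sxx = Σx² − (Σx)²/n = 1827984.02 − 1677369.651429 = 150614.368571
Sxy = Σxy − (Σx)(Σy)/n = 13262.7 − 12237.857143 = 1024.842857
b = Sxy/Sxx = 1024.842857/150614.368571 = 0.006804
a = ȳ − b·x̄ = 3.571429 − 0.006804·489.514286 = 0.240570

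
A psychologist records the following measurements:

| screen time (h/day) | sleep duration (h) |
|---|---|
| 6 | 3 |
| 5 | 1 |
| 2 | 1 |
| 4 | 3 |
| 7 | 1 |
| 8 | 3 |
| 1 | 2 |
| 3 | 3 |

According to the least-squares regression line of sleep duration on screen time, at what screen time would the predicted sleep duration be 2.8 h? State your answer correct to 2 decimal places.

n = 8, Σx = 36, Σy = 17, Σxy = 79, Σx² = 204
Sxx = Σx² − (Σx)²/n = 204 − 162 = 42
Sxy = Σxy − (Σx)(Σy)/n = 79 − 76.5 = 2.5
b = Sxy/Sxx = 2.5/42 = 0.059524
a = ȳ − b·x̄ = 2.125 − 0.059524·4.5 = 1.857143
Set a + b·x = 2.8: x = (2.8 − 1.857143) / 0.059524 = 15.84

15.84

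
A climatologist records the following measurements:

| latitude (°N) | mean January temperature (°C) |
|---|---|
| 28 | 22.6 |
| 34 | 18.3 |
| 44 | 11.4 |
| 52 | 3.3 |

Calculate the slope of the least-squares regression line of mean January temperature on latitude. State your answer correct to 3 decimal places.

n = 4, Σx = 158, Σy = 55.6, Σxy = 1928.2, Σx² = 6580
Sxx = Σx² − (Σx)²/n = 6580 − 6241 = 339
Sxy = Σxy − (Σx)(Σy)/n = 1928.2 − 2196.2 = -268
b = Sxy/Sxx = -268/339 = -0.790560

-0.791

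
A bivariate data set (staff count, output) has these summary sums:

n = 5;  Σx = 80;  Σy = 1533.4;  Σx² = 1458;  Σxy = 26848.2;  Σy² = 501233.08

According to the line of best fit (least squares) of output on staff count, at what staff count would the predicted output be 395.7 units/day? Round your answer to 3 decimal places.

Sxx = Σx² − (Σx)²/n = 1458 − 1280 = 178
Sxy = Σxy − (Σx)(Σy)/n = 26848.2 − 24534.4 = 2313.8
b = Sxy/Sxx = 2313.8/178 = 12.998876
a = ȳ − b·x̄ = 306.68 − 12.998876·16 = 98.697978
Set a + b·x = 395.7: x = (395.7 − 98.697978) / 12.998876 = 22.848284

22.848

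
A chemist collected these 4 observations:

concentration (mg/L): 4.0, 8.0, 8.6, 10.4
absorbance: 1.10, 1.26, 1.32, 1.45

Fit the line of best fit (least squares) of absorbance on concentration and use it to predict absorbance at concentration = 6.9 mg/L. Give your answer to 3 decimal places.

1.238

n = 4, Σx = 31, Σy = 5.13, Σxy = 40.912, Σx² = 262.12
Sxx = Σx² − (Σx)²/n = 262.12 − 240.25 = 21.87
Sxy = Σxy − (Σx)(Σy)/n = 40.912 − 39.7575 = 1.1545
b = Sxy/Sxx = 1.1545/21.87 = 0.052789
a = ȳ − b·x̄ = 1.2825 − 0.052789·7.75 = 0.873384
ŷ(6.9) = a + b·6.9 = 0.873384 + 0.052789·6.9 = 1.237629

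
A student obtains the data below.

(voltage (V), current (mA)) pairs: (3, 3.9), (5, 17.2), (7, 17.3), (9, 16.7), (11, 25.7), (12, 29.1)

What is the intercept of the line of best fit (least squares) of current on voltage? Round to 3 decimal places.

0.274

n = 6, Σx = 47, Σy = 109.9, Σxy = 1001, Σx² = 429
Sxx = Σx² − (Σx)²/n = 429 − 368.166667 = 60.833333
Sxy = Σxy − (Σx)(Σy)/n = 1001 − 860.883333 = 140.116667
b = Sxy/Sxx = 140.116667/60.833333 = 2.303288
a = ȳ − b·x̄ = 18.316667 − 2.303288·7.833333 = 0.274247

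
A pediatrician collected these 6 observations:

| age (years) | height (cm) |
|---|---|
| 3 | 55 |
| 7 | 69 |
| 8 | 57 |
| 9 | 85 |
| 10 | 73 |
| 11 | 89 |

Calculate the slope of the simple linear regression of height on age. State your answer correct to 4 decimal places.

3.8500

n = 6, Σx = 48, Σy = 428, Σxy = 3578, Σx² = 424
Sxx = Σx² − (Σx)²/n = 424 − 384 = 40
Sxy = Σxy − (Σx)(Σy)/n = 3578 − 3424 = 154
b = Sxy/Sxx = 154/40 = 3.85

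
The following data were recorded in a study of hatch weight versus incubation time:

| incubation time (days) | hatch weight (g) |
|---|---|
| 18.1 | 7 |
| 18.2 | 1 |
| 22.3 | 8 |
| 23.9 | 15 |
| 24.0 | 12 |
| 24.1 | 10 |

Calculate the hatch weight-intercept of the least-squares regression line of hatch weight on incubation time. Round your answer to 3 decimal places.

n = 6, Σx = 130.6, Σy = 53, Σxy = 1210.8, Σx² = 2884.16
Sxx = Σx² − (Σx)²/n = 2884.16 − 2842.726667 = 41.433333
Sxy = Σxy − (Σx)(Σy)/n = 1210.8 − 1153.633333 = 57.166667
b = Sxy/Sxx = 57.166667/41.433333 = 1.379726
a = ȳ − b·x̄ = 8.833333 − 1.379726·21.766667 = -21.198713

-21.199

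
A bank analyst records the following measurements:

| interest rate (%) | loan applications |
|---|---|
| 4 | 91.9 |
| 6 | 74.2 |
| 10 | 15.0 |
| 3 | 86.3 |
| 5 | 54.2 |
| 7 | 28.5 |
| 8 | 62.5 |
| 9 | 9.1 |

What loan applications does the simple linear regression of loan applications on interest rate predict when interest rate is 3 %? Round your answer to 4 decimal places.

n = 8, Σx = 52, Σy = 421.7, Σxy = 2274.1, Σx² = 380
Sxx = Σx² − (Σx)²/n = 380 − 338 = 42
Sxy = Σxy − (Σx)(Σy)/n = 2274.1 − 2741.05 = -466.95
b = Sxy/Sxx = -466.95/42 = -11.117857
a = ȳ − b·x̄ = 52.7125 − (-11.117857)·6.5 = 124.978571
ŷ(3) = a + b·3 = 124.978571 + (-11.117857)·3 = 91.625

91.6250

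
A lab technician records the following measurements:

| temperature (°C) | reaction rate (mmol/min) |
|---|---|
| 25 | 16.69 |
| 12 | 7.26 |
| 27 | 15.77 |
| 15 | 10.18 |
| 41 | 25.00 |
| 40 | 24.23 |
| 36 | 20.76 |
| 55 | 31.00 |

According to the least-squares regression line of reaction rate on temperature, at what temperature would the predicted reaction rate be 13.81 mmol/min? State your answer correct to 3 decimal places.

n = 8, Σx = 251, Σy = 150.89, Σxy = 5529.42, Σx² = 9325
Sxx = Σx² − (Σx)²/n = 9325 − 7875.125 = 1449.875
Sxy = Σxy − (Σx)(Σy)/n = 5529.42 − 4734.17375 = 795.24625
b = Sxy/Sxx = 795.24625/1449.875 = 0.548493
a = ȳ − b·x̄ = 18.86125 − 0.548493·31.375 = 1.652283
Set a + b·x = 13.81: x = (13.81 − 1.652283) / 0.548493 = 22.165675

22.166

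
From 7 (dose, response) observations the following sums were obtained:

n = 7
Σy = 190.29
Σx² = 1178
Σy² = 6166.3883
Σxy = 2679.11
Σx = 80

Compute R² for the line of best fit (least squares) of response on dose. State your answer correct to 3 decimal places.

0.971

Sxx = Σx² − (Σx)²/n = 1178 − 914.285714 = 263.714286
Sxy = Σxy − (Σx)(Σy)/n = 2679.11 − 2174.742857 = 504.367143
Syy = Σy² − (Σy)²/n = 6166.3883 − 5172.897729 = 993.490571
R² = Sxy²/(Sxx·Syy) = (504.367143)²/(263.714286·993.490571) = 0.970948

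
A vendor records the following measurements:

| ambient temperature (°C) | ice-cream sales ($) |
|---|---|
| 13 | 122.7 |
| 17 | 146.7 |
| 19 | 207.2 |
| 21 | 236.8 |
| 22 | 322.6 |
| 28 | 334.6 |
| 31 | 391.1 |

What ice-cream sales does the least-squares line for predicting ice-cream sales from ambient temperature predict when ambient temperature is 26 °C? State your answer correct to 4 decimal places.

320.2138

n = 7, Σx = 151, Σy = 1761.7, Σxy = 41588.7, Σx² = 3489
Sxx = Σx² − (Σx)²/n = 3489 − 3257.285714 = 231.714286
Sxy = Σxy − (Σx)(Σy)/n = 41588.7 − 38002.385714 = 3586.314286
b = Sxy/Sxx = 3586.314286/231.714286 = 15.477312
a = ȳ − b·x̄ = 251.671429 − 15.477312·21.571429 = -82.196301
ŷ(26) = a + b·26 = -82.196301 + 15.477312·26 = 320.213810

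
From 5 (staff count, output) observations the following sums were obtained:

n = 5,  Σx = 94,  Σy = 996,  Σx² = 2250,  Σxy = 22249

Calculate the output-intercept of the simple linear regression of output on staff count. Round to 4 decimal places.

61.9693

Sxx = Σx² − (Σx)²/n = 2250 − 1767.2 = 482.8
Sxy = Σxy − (Σx)(Σy)/n = 22249 − 18724.8 = 3524.2
b = Sxy/Sxx = 3524.2/482.8 = 7.299503
a = ȳ − b·x̄ = 199.2 − 7.299503·18.8 = 61.969345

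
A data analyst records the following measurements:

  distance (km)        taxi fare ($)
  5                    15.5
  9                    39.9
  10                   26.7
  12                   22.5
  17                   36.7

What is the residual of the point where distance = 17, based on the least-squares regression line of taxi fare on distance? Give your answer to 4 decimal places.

0.1731

n = 5, Σx = 53, Σy = 141.3, Σxy = 1597.5, Σx² = 639
Sxx = Σx² − (Σx)²/n = 639 − 561.8 = 77.2
Sxy = Σxy − (Σx)(Σy)/n = 1597.5 − 1497.78 = 99.72
b = Sxy/Sxx = 99.72/77.2 = 1.291710
a = ȳ − b·x̄ = 28.26 − 1.291710·10.6 = 14.567876
ŷ(17) = 14.567876 + 1.291710·17 = 36.526943
residual = y − ŷ = 36.7 − 36.526943 = 0.173057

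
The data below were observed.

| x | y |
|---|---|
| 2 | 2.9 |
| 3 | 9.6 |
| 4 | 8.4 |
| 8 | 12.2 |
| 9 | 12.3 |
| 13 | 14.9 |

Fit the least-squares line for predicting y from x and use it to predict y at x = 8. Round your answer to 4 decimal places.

11.3615

n = 6, Σx = 39, Σy = 60.3, Σxy = 470.2, Σx² = 343
Sxx = Σx² − (Σx)²/n = 343 − 253.5 = 89.5
Sxy = Σxy − (Σx)(Σy)/n = 470.2 − 391.95 = 78.25
b = Sxy/Sxx = 78.25/89.5 = 0.874302
a = ȳ − b·x̄ = 10.05 − 0.874302·6.5 = 4.367039
ŷ(8) = a + b·8 = 4.367039 + 0.874302·8 = 11.361453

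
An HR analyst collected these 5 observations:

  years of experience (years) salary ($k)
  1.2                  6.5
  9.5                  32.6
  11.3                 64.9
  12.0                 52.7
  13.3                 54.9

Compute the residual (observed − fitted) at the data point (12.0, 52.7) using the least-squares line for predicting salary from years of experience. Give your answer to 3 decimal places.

-0.887

n = 5, Σx = 47.3, Σy = 211.6, Σxy = 2413.44, Σx² = 540.27
Sxx = Σx² − (Σx)²/n = 540.27 − 447.458 = 92.812
Sxy = Σxy − (Σx)(Σy)/n = 2413.44 − 2001.736 = 411.704
b = Sxy/Sxx = 411.704/92.812 = 4.435892
a = ȳ − b·x̄ = 42.32 − 4.435892·9.46 = 0.356463
ŷ(12.0) = 0.356463 + 4.435892·12 = 53.587165
residual = y − ŷ = 52.7 − 53.587165 = -0.887165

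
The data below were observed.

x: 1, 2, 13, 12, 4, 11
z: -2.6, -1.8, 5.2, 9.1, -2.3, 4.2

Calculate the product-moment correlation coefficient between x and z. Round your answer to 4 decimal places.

n = 6, Σx = 43, Σy = 11.8, Σxy = 207.6, Σx² = 455, Σy² = 142.78
Sxx = Σx² − (Σx)²/n = 455 − 308.166667 = 146.833333
Sxy = Σxy − (Σx)(Σy)/n = 207.6 − 84.566667 = 123.033333
Syy = Σy² − (Σy)²/n = 142.78 − 23.206667 = 119.573333
r = Sxy/√(Sxx·Syy) = 123.033333/√(17557.351111) = 123.033333/132.504155 = 0.928524

0.9285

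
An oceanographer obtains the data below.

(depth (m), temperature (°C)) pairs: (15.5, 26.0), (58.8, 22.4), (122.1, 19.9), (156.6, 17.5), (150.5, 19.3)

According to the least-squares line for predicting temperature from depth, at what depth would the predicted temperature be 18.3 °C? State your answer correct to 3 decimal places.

152.710

n = 5, Σx = 503.5, Σy = 105.1, Σxy = 9795.06, Σx² = 65779.91
Sxx = Σx² − (Σx)²/n = 65779.91 − 50702.45 = 15077.46
Sxy = Σxy − (Σx)(Σy)/n = 9795.06 − 10583.57 = -788.51
b = Sxy/Sxx = -788.51/15077.46 = -0.052297
a = ȳ − b·x̄ = 21.02 − (-0.052297)·100.7 = 26.286335
Set a + b·x = 18.3: x = (18.3 − 26.286335) / (-0.052297) = 152.710363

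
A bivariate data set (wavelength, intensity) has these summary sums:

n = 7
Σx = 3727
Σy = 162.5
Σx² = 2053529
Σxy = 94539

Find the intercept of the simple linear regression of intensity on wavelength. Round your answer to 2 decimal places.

-38.52

Sxx = Σx² − (Σx)²/n = 2053529 − 1984361.285714 = 69167.714286
Sxy = Σxy − (Σx)(Σy)/n = 94539 − 86519.642857 = 8019.357143
b = Sxy/Sxx = 8019.357143/69167.714286 = 0.115941
a = ȳ − b·x̄ = 23.214286 − 0.115941·532.428571 = -38.515886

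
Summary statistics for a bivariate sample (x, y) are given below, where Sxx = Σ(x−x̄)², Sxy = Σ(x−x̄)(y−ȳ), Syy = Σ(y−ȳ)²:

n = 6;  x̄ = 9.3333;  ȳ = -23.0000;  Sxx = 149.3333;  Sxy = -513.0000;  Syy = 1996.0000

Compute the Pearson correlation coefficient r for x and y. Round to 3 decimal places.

r = Sxy/√(Sxx·Syy) = -513/√(298069.2668) = -513/545.957202 = -0.939634

-0.940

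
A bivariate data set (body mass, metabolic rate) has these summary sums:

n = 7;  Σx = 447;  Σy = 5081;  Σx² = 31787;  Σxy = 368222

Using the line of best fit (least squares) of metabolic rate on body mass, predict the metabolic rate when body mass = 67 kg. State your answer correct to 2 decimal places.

Sxx = Σx² − (Σx)²/n = 31787 − 28544.142857 = 3242.857143
Sxy = Σxy − (Σx)(Σy)/n = 368222 − 324458.142857 = 43763.857143
b = Sxy/Sxx = 43763.857143/3242.857143 = 13.495463
a = ȳ − b·x̄ = 725.857143 − 13.495463·63.857143 = -135.924537
ŷ(67) = a + b·67 = -135.924537 + 13.495463·67 = 768.271454

768.27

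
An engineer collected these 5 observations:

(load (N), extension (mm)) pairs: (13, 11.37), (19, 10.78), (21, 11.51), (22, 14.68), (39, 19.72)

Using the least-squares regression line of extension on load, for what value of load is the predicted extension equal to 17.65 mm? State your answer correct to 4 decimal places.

34.1030

n = 5, Σx = 114, Σy = 68.06, Σxy = 1686.38, Σx² = 2976
Sxx = Σx² − (Σx)²/n = 2976 − 2599.2 = 376.8
Sxy = Σxy − (Σx)(Σy)/n = 1686.38 − 1551.768 = 134.612
b = Sxy/Sxx = 134.612/376.8 = 0.357251
a = ȳ − b·x̄ = 13.612 − 0.357251·22.8 = 5.466688
Set a + b·x = 17.65: x = (17.65 − 5.466688) / 0.357251 = 34.102992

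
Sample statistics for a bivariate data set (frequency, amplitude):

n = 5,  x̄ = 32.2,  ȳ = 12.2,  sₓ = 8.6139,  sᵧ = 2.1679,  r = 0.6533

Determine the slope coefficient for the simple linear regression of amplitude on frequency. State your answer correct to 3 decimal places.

b = r · sᵧ/sₓ = 0.6533 · 2.1679/8.6139 = 0.164419

0.164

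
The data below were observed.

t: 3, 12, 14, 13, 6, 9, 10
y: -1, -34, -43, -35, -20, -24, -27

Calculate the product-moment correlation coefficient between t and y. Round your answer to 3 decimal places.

-0.975

n = 7, Σx = 67, Σy = -184, Σxy = -2074, Σx² = 735, Σy² = 5936
Sxx = Σx² − (Σx)²/n = 735 − 641.285714 = 93.714286
Sxy = Σxy − (Σx)(Σy)/n = -2074 − (-1761.142857) = -312.857143
Syy = Σy² − (Σy)²/n = 5936 − 4836.571429 = 1099.428571
r = Sxy/√(Sxx·Syy) = -312.857143/√(103032.163265) = -312.857143/320.986235 = -0.974675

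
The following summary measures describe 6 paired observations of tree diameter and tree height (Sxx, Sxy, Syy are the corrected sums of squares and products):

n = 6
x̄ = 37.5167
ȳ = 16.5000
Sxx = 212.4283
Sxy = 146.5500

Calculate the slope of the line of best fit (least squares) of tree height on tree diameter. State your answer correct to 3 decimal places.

b = Sxy/Sxx = 146.55/212.4283 = 0.689880

0.690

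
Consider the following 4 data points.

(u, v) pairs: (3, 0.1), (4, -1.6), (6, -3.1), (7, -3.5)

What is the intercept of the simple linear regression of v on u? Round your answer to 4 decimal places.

2.3250

n = 4, Σx = 20, Σy = -8.1, Σxy = -49.2, Σx² = 110
Sxx = Σx² − (Σx)²/n = 110 − 100 = 10
Sxy = Σxy − (Σx)(Σy)/n = -49.2 − (-40.5) = -8.7
b = Sxy/Sxx = -8.7/10 = -0.87
a = ȳ − b·x̄ = -2.025 − (-0.87)·5 = 2.325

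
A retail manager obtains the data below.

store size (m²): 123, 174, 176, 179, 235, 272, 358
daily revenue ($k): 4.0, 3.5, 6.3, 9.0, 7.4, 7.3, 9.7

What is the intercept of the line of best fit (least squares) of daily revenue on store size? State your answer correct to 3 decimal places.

2.126

n = 7, Σx = 1517, Σy = 47.2, Σxy = 11018, Σx² = 365795
Sxx = Σx² − (Σx)²/n = 365795 − 328755.571429 = 37039.428571
Sxy = Σxy − (Σx)(Σy)/n = 11018 − 10228.914286 = 789.085714
b = Sxy/Sxx = 789.085714/37039.428571 = 0.021304
a = ȳ − b·x̄ = 6.742857 − 0.021304·216.714286 = 2.125989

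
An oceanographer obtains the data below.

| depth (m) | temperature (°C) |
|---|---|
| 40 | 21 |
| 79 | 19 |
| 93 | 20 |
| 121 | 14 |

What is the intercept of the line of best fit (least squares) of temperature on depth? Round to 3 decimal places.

24.984

n = 4, Σx = 333, Σy = 74, Σxy = 5895, Σx² = 31131
Sxx = Σx² − (Σx)²/n = 31131 − 27722.25 = 3408.75
Sxy = Σxy − (Σx)(Σy)/n = 5895 − 6160.5 = -265.5
b = Sxy/Sxx = -265.5/3408.75 = -0.077888
a = ȳ − b·x̄ = 18.5 − (-0.077888)·83.25 = 24.984158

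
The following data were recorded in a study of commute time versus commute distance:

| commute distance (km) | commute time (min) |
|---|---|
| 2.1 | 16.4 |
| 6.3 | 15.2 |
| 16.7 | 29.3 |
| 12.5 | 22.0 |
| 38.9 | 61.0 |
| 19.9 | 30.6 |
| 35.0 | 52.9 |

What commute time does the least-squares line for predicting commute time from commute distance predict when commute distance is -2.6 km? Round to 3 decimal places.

5.294

n = 7, Σx = 131.4, Σy = 227.4, Σxy = 5727.85, Σx² = 3613.46
Sxx = Σx² − (Σx)²/n = 3613.46 − 2466.565714 = 1146.894286
Sxy = Σxy − (Σx)(Σy)/n = 5727.85 − 4268.622857 = 1459.227143
b = Sxy/Sxx = 1459.227143/1146.894286 = 1.272329
a = ȳ − b·x̄ = 32.485714 − 1.272329·18.771429 = 8.602277
ŷ(-2.6) = a + b·-2.6 = 8.602277 + 1.272329·(-2.6) = 5.294221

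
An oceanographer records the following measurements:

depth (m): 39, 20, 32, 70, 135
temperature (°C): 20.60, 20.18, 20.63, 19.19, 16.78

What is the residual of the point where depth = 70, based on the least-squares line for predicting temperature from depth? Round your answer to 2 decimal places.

n = 5, Σx = 296, Σy = 97.38, Σxy = 5475.76, Σx² = 26070
Sxx = Σx² − (Σx)²/n = 26070 − 17523.2 = 8546.8
Sxy = Σxy − (Σx)(Σy)/n = 5475.76 − 5764.896 = -289.136
b = Sxy/Sxx = -289.136/8546.8 = -0.033830
a = ȳ − b·x̄ = 19.476 − (-0.033830)·59.2 = 21.478720
ŷ(70) = 21.478720 + (-0.033830)·70 = 19.110639
residual = y − ŷ = 19.19 − 19.110639 = 0.079361

0.08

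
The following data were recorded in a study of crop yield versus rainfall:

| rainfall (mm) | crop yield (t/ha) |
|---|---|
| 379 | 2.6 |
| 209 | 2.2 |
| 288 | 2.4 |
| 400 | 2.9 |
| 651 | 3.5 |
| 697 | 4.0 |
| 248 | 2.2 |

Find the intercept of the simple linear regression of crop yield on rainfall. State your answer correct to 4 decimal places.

1.3848

n = 7, Σx = 2872, Σy = 19.8, Σxy = 8908.5, Σx² = 1401380
Sxx = Σx² − (Σx)²/n = 1401380 − 1178340.571429 = 223039.428571
Sxy = Σxy − (Σx)(Σy)/n = 8908.5 − 8123.657143 = 784.842857
b = Sxy/Sxx = 784.842857/223039.428571 = 0.003519
a = ȳ − b·x̄ = 2.828571 − 0.003519·410.285714 = 1.384837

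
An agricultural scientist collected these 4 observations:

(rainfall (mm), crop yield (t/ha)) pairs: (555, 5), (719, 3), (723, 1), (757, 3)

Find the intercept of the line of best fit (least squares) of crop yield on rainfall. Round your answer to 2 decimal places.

12.39

n = 4, Σx = 2754, Σy = 12, Σxy = 7926, Σx² = 1920764
Sxx = Σx² − (Σx)²/n = 1920764 − 1896129 = 24635
Sxy = Σxy − (Σx)(Σy)/n = 7926 − 8262 = -336
b = Sxy/Sxx = -336/24635 = -0.013639
a = ȳ − b·x̄ = 3 − (-0.013639)·688.5 = 12.390542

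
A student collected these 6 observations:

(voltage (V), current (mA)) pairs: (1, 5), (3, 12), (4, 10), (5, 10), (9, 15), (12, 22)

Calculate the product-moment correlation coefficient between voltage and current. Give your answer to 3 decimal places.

n = 6, Σx = 34, Σy = 74, Σxy = 530, Σx² = 276, Σy² = 1078
Sxx = Σx² − (Σx)²/n = 276 − 192.666667 = 83.333333
Sxy = Σxy − (Σx)(Σy)/n = 530 − 419.333333 = 110.666667
Syy = Σy² − (Σy)²/n = 1078 − 912.666667 = 165.333333
r = Sxy/√(Sxx·Syy) = 110.666667/√(13777.777778) = 110.666667/117.378779 = 0.942817

0.943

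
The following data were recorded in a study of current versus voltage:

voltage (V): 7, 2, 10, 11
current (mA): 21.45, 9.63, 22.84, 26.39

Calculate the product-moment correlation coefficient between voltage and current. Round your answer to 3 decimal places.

0.973

n = 4, Σx = 30, Σy = 80.31, Σxy = 688.1, Σx² = 274, Σy² = 1770.9371
Sxx = Σx² − (Σx)²/n = 274 − 225 = 49
Sxy = Σxy − (Σx)(Σy)/n = 688.1 − 602.325 = 85.775
Syy = Σy² − (Σy)²/n = 1770.9371 − 1612.424025 = 158.513075
r = Sxy/√(Sxx·Syy) = 85.775/√(7767.140675) = 85.775/88.131383 = 0.973263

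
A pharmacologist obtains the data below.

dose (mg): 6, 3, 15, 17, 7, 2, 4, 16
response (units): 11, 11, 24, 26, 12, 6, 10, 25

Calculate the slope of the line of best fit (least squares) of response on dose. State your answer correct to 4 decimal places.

n = 8, Σx = 70, Σy = 125, Σxy = 1437, Σx² = 884
Sxx = Σx² − (Σx)²/n = 884 − 612.5 = 271.5
Sxy = Σxy − (Σx)(Σy)/n = 1437 − 1093.75 = 343.25
b = Sxy/Sxx = 343.25/271.5 = 1.264273

1.2643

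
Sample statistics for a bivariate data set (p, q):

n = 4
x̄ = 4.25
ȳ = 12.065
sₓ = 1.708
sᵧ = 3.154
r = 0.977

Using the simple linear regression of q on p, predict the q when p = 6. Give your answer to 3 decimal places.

b = r · sᵧ/sₓ = 0.977 · 3.154/1.708 = 1.804132
a = ȳ − b·x̄ = 12.065 − 1.804132·4.25 = 4.397438
ŷ(6) = a + b·6 = 4.397438 + 1.804132·6 = 15.222232

15.222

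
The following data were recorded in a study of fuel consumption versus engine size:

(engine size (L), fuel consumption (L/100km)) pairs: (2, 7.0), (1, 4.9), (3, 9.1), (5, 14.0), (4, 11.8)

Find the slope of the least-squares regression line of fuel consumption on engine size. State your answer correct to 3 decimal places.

n = 5, Σx = 15, Σy = 46.8, Σxy = 163.4, Σx² = 55
Sxx = Σx² − (Σx)²/n = 55 − 45 = 10
Sxy = Σxy − (Σx)(Σy)/n = 163.4 − 140.4 = 23
b = Sxy/Sxx = 23/10 = 2.3

2.300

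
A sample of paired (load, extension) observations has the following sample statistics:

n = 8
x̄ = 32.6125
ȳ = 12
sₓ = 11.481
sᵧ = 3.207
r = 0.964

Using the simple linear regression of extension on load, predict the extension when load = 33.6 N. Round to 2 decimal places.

12.27

b = r · sᵧ/sₓ = 0.964 · 3.207/11.481 = 0.269275
a = ȳ − b·x̄ = 12 − 0.269275·32.6125 = 3.218264
ŷ(33.6) = a + b·33.6 = 3.218264 + 0.269275·33.6 = 12.265909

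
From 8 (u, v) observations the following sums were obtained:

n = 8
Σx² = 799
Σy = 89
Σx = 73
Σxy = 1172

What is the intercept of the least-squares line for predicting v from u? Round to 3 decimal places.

-13.589

Sxx = Σx² − (Σx)²/n = 799 − 666.125 = 132.875
Sxy = Σxy − (Σx)(Σy)/n = 1172 − 812.125 = 359.875
b = Sxy/Sxx = 359.875/132.875 = 2.708373
a = ȳ − b·x̄ = 11.125 − 2.708373·9.125 = -13.588899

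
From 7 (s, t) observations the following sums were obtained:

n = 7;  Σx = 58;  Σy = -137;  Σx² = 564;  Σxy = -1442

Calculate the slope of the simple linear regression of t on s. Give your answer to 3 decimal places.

-3.678

Sxx = Σx² − (Σx)²/n = 564 − 480.571429 = 83.428571
Sxy = Σxy − (Σx)(Σy)/n = -1442 − (-1135.142857) = -306.857143
b = Sxy/Sxx = -306.857143/83.428571 = -3.678082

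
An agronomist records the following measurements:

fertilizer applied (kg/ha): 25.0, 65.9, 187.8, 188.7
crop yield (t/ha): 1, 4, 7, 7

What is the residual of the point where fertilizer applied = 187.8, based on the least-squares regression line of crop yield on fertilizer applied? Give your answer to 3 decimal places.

-0.103

n = 4, Σx = 467.4, Σy = 19, Σxy = 2924.1, Σx² = 75844.34
Sxx = Σx² − (Σx)²/n = 75844.34 − 54615.69 = 21228.65
Sxy = Σxy − (Σx)(Σy)/n = 2924.1 − 2220.15 = 703.95
b = Sxy/Sxx = 703.95/21228.65 = 0.033160
a = ȳ − b·x̄ = 4.75 − 0.033160·116.85 = 0.875210
ŷ(187.8) = 0.875210 + 0.033160·187.8 = 7.102729
residual = y − ŷ = 7 − 7.102729 = -0.102729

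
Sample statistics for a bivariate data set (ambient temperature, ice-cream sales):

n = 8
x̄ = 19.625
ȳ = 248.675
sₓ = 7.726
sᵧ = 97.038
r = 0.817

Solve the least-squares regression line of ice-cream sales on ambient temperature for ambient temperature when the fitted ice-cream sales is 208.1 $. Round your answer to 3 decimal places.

b = r · sᵧ/sₓ = 0.817 · 97.038/7.726 = 10.261461
a = ȳ − b·x̄ = 248.675 − 10.261461·19.625 = 47.293832
Set a + b·x = 208.1: x = (208.1 − 47.293832) / 10.261461 = 15.670885

15.671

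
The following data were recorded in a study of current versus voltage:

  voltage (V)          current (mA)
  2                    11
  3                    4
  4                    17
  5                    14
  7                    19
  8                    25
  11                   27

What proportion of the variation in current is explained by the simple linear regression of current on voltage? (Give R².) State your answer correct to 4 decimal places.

n = 7, Σx = 40, Σy = 117, Σxy = 802, Σx² = 288, Σy² = 2337
Sxx = Σx² − (Σx)²/n = 288 − 228.571429 = 59.428571
Sxy = Σxy − (Σx)(Σy)/n = 802 − 668.571429 = 133.428571
Syy = Σy² − (Σy)²/n = 2337 − 1955.571429 = 381.428571
R² = Sxy²/(Sxx·Syy) = (133.428571)²/(59.428571·381.428571) = 0.785397

0.7854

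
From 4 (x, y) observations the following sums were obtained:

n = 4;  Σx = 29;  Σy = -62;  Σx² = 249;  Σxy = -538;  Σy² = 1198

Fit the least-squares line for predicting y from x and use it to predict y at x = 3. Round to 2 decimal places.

Sxx = Σx² − (Σx)²/n = 249 − 210.25 = 38.75
Sxy = Σxy − (Σx)(Σy)/n = -538 − (-449.5) = -88.5
b = Sxy/Sxx = -88.5/38.75 = -2.283871
a = ȳ − b·x̄ = -15.5 − (-2.283871)·7.25 = 1.058065
ŷ(3) = a + b·3 = 1.058065 + (-2.283871)·3 = -5.793548

-5.79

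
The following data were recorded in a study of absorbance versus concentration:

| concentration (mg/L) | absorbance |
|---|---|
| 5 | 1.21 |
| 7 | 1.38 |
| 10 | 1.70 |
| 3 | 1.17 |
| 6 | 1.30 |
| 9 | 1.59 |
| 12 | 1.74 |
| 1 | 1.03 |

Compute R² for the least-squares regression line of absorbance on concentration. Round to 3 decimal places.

0.964

n = 8, Σx = 53, Σy = 11.12, Σxy = 80.24, Σx² = 445, Σy² = 15.934
Sxx = Σx² − (Σx)²/n = 445 − 351.125 = 93.875
Sxy = Σxy − (Σx)(Σy)/n = 80.24 − 73.67 = 6.57
Syy = Σy² − (Σy)²/n = 15.934 − 15.4568 = 0.4772
R² = Sxy²/(Sxx·Syy) = (6.57)²/(93.875·0.4772) = 0.963564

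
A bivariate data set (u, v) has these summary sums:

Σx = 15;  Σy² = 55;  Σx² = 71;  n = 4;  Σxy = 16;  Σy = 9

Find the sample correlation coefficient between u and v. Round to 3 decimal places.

Sxx = Σx² − (Σx)²/n = 71 − 56.25 = 14.75
Sxy = Σxy − (Σx)(Σy)/n = 16 − 33.75 = -17.75
Syy = Σy² − (Σy)²/n = 55 − 20.25 = 34.75
r = Sxy/√(Sxx·Syy) = -17.75/√(512.5625) = -17.75/22.639843 = -0.784016

-0.784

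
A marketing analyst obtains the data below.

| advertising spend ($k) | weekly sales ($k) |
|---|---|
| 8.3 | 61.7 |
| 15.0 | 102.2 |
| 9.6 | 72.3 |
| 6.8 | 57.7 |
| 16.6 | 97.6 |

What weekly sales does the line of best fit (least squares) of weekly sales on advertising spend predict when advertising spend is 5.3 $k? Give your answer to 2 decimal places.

50.61

n = 5, Σx = 56.3, Σy = 391.5, Σxy = 4751.71, Σx² = 707.85
Sxx = Σx² − (Σx)²/n = 707.85 − 633.938 = 73.912
Sxy = Σxy − (Σx)(Σy)/n = 4751.71 − 4408.29 = 343.42
b = Sxy/Sxx = 343.42/73.912 = 4.646336
a = ȳ − b·x̄ = 78.3 − 4.646336·11.26 = 25.982255
ŷ(5.3) = a + b·5.3 = 25.982255 + 4.646336·5.3 = 50.607836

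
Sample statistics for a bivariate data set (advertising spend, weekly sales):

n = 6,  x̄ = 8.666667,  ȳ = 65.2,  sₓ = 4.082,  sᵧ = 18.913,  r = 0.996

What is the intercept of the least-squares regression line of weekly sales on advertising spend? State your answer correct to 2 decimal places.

b = r · sᵧ/sₓ = 0.996 · 18.913/4.082 = 4.614735
a = ȳ − b·x̄ = 65.2 − 4.614735·8.666667 = 25.205629

25.21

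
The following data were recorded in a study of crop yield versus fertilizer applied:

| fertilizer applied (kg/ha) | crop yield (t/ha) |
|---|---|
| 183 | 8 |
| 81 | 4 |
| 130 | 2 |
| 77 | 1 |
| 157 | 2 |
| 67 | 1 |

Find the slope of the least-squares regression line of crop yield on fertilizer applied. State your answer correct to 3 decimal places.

n = 6, Σx = 695, Σy = 18, Σxy = 2506, Σx² = 92017
Sxx = Σx² − (Σx)²/n = 92017 − 80504.166667 = 11512.833333
Sxy = Σxy − (Σx)(Σy)/n = 2506 − 2085 = 421
b = Sxy/Sxx = 421/11512.833333 = 0.036568

0.037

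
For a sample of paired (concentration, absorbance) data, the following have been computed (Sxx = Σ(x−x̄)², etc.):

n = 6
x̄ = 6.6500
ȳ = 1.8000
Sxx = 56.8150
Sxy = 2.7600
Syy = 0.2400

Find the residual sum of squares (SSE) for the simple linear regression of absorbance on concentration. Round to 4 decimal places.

0.1059

b = Sxy/Sxx = 2.76/56.815 = 0.048579
SSE = Syy − b·Sxy = 0.24 − 0.048579·2.76 = 0.105923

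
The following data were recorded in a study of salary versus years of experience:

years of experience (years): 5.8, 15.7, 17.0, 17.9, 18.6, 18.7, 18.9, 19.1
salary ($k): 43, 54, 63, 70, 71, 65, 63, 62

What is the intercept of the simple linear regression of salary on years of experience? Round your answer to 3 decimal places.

n = 8, Σx = 131.7, Σy = 491, Σxy = 8332.2, Σx² = 2307.21
Sxx = Σx² − (Σx)²/n = 2307.21 − 2168.11125 = 139.09875
Sxy = Σxy − (Σx)(Σy)/n = 8332.2 − 8083.0875 = 249.1125
b = Sxy/Sxx = 249.1125/139.09875 = 1.790904
a = ȳ − b·x̄ = 61.375 − 1.790904·16.4625 = 31.892244

31.892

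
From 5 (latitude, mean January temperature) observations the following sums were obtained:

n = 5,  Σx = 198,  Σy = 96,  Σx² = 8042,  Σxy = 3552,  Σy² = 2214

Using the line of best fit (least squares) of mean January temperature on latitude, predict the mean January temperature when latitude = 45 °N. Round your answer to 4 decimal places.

12.5010

Sxx = Σx² − (Σx)²/n = 8042 − 7840.8 = 201.2
Sxy = Σxy − (Σx)(Σy)/n = 3552 − 3801.6 = -249.6
b = Sxy/Sxx = -249.6/201.2 = -1.240557
a = ȳ − b·x̄ = 19.2 − (-1.240557)·39.6 = 68.326044
ŷ(45) = a + b·45 = 68.326044 + (-1.240557)·45 = 12.500994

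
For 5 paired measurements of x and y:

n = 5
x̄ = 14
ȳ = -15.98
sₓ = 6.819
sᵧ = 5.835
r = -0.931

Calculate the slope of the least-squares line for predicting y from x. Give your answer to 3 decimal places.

b = r · sᵧ/sₓ = -0.931 · 5.835/6.819 = -0.796654

-0.797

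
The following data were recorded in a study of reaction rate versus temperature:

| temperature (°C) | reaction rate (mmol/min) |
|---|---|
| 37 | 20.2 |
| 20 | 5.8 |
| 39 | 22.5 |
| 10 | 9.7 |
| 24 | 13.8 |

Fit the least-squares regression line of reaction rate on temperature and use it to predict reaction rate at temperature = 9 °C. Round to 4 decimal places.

5.7811

n = 5, Σx = 130, Σy = 72, Σxy = 2169.1, Σx² = 3966
Sxx = Σx² − (Σx)²/n = 3966 − 3380 = 586
Sxy = Σxy − (Σx)(Σy)/n = 2169.1 − 1872 = 297.1
b = Sxy/Sxx = 297.1/586 = 0.506997
a = ȳ − b·x̄ = 14.4 − 0.506997·26 = 1.218089
ŷ(9) = a + b·9 = 1.218089 + 0.506997·9 = 5.781058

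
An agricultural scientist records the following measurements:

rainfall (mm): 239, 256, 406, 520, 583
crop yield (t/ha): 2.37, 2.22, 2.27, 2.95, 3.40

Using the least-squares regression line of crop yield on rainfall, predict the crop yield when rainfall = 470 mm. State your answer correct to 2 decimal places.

n = 5, Σx = 2004, Σy = 13.21, Σxy = 5572.57, Σx² = 897782
Sxx = Σx² − (Σx)²/n = 897782 − 803203.2 = 94578.8
Sxy = Σxy − (Σx)(Σy)/n = 5572.57 − 5294.568 = 278.002
b = Sxy/Sxx = 278.002/94578.8 = 0.002939
a = ȳ − b·x̄ = 2.642 − 0.002939·400.8 = 1.463901
ŷ(470) = a + b·470 = 1.463901 + 0.002939·470 = 2.845404

2.85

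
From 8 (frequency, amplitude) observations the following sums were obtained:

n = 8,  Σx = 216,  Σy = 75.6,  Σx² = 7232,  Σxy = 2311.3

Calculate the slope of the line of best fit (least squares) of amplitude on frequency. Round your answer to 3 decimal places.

Sxx = Σx² − (Σx)²/n = 7232 − 5832 = 1400
Sxy = Σxy − (Σx)(Σy)/n = 2311.3 − 2041.2 = 270.1
b = Sxy/Sxx = 270.1/1400 = 0.192929

0.193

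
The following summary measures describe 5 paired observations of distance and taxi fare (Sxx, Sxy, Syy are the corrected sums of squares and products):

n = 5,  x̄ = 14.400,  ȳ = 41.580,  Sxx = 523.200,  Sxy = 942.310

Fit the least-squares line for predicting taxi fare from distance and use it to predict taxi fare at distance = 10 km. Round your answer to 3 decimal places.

b = Sxy/Sxx = 942.31/523.2 = 1.801051
a = ȳ − b·x̄ = 41.58 − 1.801051·14.4 = 15.644862
ŷ(10) = a + b·10 = 15.644862 + 1.801051·10 = 33.655375

33.655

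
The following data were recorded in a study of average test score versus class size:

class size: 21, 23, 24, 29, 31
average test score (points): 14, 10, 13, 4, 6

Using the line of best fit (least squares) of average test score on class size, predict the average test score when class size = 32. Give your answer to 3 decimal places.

n = 5, Σx = 128, Σy = 47, Σxy = 1138, Σx² = 3348
Sxx = Σx² − (Σx)²/n = 3348 − 3276.8 = 71.2
Sxy = Σxy − (Σx)(Σy)/n = 1138 − 1203.2 = -65.2
b = Sxy/Sxx = -65.2/71.2 = -0.915730
a = ȳ − b·x̄ = 9.4 − (-0.915730)·25.6 = 32.842697
ŷ(32) = a + b·32 = 32.842697 + (-0.915730)·32 = 3.539326

3.539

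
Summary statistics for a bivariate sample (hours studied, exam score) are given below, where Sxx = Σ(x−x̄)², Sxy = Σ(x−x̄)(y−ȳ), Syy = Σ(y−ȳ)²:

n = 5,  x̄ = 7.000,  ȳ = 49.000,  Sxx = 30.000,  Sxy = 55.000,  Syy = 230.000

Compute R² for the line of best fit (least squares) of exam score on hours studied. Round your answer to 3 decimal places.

R² = Sxy²/(Sxx·Syy) = (55)²/(30·230) = 0.438406

0.438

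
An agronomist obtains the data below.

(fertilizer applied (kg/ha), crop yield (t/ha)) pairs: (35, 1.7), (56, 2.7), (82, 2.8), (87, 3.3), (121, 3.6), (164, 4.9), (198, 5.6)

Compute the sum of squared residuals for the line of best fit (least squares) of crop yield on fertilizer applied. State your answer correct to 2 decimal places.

0.29

n = 7, Σx = 743, Σy = 24.6, Σxy = 3075.4, Σx² = 99395, Σy² = 97.24
Sxx = Σx² − (Σx)²/n = 99395 − 78864.142857 = 20530.857143
Sxy = Σxy − (Σx)(Σy)/n = 3075.4 − 2611.114286 = 464.285714
Syy = Σy² − (Σy)²/n = 97.24 − 86.451429 = 10.788571
b = Sxy/Sxx = 464.285714/20530.857143 = 0.022614
SSE = Syy − b·Sxy = 10.788571 − 0.022614·464.285714 = 0.289194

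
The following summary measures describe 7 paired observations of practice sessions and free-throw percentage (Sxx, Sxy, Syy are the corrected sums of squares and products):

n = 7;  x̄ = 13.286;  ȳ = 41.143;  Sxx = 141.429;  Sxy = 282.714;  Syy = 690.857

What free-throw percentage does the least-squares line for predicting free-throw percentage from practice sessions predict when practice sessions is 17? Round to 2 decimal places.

b = Sxy/Sxx = 282.714/141.429 = 1.998982
a = ȳ − b·x̄ = 41.143 − 1.998982·13.286 = 14.584528
ŷ(17) = a + b·17 = 14.584528 + 1.998982·17 = 48.567218

48.57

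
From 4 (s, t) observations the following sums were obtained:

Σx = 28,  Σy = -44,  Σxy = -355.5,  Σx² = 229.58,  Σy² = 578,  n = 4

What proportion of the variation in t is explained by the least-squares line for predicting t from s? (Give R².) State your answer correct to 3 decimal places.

Sxx = Σx² − (Σx)²/n = 229.58 − 196 = 33.58
Sxy = Σxy − (Σx)(Σy)/n = -355.5 − (-308) = -47.5
Syy = Σy² − (Σy)²/n = 578 − 484 = 94
R² = Sxy²/(Sxx·Syy) = (-47.5)²/(33.58·94) = 0.714790

0.715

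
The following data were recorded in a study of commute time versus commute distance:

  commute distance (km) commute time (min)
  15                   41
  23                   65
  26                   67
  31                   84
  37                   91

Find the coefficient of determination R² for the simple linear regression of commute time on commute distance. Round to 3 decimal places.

0.972

n = 5, Σx = 132, Σy = 348, Σxy = 9823, Σx² = 3760, Σy² = 25732
Sxx = Σx² − (Σx)²/n = 3760 − 3484.8 = 275.2
Sxy = Σxy − (Σx)(Σy)/n = 9823 − 9187.2 = 635.8
Syy = Σy² − (Σy)²/n = 25732 − 24220.8 = 1511.2
R² = Sxy²/(Sxx·Syy) = (635.8)²/(275.2·1511.2) = 0.972010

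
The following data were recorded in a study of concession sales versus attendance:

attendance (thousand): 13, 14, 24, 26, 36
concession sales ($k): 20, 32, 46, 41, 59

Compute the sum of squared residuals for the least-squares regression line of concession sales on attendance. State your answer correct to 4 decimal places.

87.4254

n = 5, Σx = 113, Σy = 198, Σxy = 5002, Σx² = 2913, Σy² = 8702
Sxx = Σx² − (Σx)²/n = 2913 − 2553.8 = 359.2
Sxy = Σxy − (Σx)(Σy)/n = 5002 − 4474.8 = 527.2
Syy = Σy² − (Σy)²/n = 8702 − 7840.8 = 861.2
b = Sxy/Sxx = 527.2/359.2 = 1.467706
SSE = Syy − b·Sxy = 861.2 − 1.467706·527.2 = 87.425390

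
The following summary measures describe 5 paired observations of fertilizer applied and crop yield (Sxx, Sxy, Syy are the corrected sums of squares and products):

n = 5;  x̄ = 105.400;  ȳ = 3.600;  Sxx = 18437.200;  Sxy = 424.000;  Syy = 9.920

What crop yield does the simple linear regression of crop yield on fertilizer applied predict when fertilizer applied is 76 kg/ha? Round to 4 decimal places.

b = Sxy/Sxx = 424/18437.2 = 0.022997
a = ȳ − b·x̄ = 3.6 − 0.022997·105.4 = 1.176118
ŷ(76) = a + b·76 = 1.176118 + 0.022997·76 = 2.923889

2.9239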